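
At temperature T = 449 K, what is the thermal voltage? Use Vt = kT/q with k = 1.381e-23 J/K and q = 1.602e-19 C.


Step 1: kT = 1.381e-23 * 449 = 6.20069e-21 J
Step 2: Vt = kT/q = 6.20069e-21 / 1.602e-19
Step 3: Vt = 0.03871 V

0.03871


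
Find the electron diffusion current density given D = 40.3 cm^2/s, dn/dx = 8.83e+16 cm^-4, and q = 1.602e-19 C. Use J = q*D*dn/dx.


Step 1: J = q * D * (dn/dx)
Step 2: J = 1.602e-19 * 40.3 * 8.83e+16
Step 3: J = 5.70e-01 A/cm^2

5.70e-01


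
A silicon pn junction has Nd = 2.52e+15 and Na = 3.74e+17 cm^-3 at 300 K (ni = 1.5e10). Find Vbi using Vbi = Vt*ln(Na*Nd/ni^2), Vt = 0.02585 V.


Step 1: Compute Na*Nd/ni^2 = 3.74e+17 * 2.52e+15 / (1.5e10)^2 = 4.1888e+12
Step 2: ln(4.1888e+12) = 29.0634
Step 3: Vbi = 0.02585 * 29.0634 = 0.751 V

0.751


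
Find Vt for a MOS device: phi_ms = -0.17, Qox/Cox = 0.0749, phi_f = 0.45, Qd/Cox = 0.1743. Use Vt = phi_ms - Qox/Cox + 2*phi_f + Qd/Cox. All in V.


Step 1: Vt = phi_ms - Qox/Cox + 2*phi_f + Qd/Cox
Step 2: Vt = -0.17 - 0.0749 + 2*0.45 + 0.1743
Step 3: Vt = -0.17 - 0.0749 + 0.9 + 0.1743
Step 4: Vt = 0.8294 V

0.8294


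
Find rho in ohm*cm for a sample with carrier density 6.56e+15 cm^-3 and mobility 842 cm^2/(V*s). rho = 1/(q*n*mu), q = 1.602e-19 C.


Step 1: sigma = q * n * mu = 1.602e-19 * 6.56e+15 * 842 = 8.84868e-01 S/cm
Step 2: rho = 1 / sigma = 1 / 8.84868e-01 = 1.13 ohm*cm

1.13


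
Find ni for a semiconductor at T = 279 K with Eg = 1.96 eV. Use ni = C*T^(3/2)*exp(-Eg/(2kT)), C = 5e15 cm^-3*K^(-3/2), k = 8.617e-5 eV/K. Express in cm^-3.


Step 1: Compute kT = 8.617e-5 * 279 = 0.02404143 eV
Step 2: Exponent = -Eg/(2kT) = -1.96/(2*0.02404143) = -40.76297
Step 3: T^(3/2) = 279^1.5 = 4660.22
Step 4: ni = 5e15 * 4660.22 * exp(-40.76297) = 4.62e+01 cm^-3

4.62e+01


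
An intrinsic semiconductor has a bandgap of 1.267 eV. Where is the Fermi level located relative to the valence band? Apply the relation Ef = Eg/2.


Step 1: For an intrinsic semiconductor, the Fermi level sits at midgap.
Step 2: Ef = Eg / 2 = 1.267 / 2 = 0.6335 eV

0.6335


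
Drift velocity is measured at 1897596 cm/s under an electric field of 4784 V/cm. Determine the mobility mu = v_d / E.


Step 1: mu = v_d / E
Step 2: mu = 1897596 / 4784
Step 3: mu = 396.65 cm^2/(V*s)

396.65


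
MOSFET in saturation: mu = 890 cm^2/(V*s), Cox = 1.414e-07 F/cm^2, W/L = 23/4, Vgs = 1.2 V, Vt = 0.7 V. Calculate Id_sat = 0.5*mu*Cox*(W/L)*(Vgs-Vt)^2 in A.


Step 1: Overdrive voltage Vov = Vgs - Vt = 1.2 - 0.7 = 0.5 V
Step 2: W/L = 23/4 = 5.75
Step 3: Id = 0.5 * 890 * 1.414e-07 * 5.75 * 0.5^2
Step 4: Id = 9.05e-05 A

9.05e-05


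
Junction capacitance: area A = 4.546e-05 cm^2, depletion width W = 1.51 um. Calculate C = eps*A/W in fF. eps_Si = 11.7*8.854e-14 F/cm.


Step 1: eps_Si = 11.7 * 8.854e-14 = 1.035918e-12 F/cm
Step 2: W in cm = 1.51 * 1e-4 = 1.51e-04 cm
Step 3: C = 1.035918e-12 * 4.546e-05 / 1.51e-04 = 3.118731e-13 F
Step 4: C = 311.87 fF

311.87


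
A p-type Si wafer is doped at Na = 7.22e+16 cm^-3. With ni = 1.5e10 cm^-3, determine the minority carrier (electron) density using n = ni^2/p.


Step 1: Majority hole concentration p ≈ Na = 7.22e+16 cm^-3
Step 2: n = ni^2 / Na = (1.5e10)^2 / 7.22e+16
Step 3: n = 3.12e+03 cm^-3

3.12e+03


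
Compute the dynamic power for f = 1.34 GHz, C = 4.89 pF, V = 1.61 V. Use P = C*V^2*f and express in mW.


Step 1: V^2 = 1.61^2 = 2.5921 V^2
Step 2: P = C*V^2*f = 4.89e-12 F * 2.5921 * 1.34e9 Hz
Step 3: P = 1.698499446e-02 W
Step 4: P = 16.985 mW

16.985


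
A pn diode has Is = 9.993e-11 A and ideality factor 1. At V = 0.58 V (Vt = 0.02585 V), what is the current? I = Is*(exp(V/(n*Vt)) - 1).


Step 1: V/(n*Vt) = 0.58/(1*0.02585) = 22.4371
Step 2: exp(22.4371) = 5.5502e+09
Step 3: I = 9.993e-11 * (5.5502e+09 - 1) = 5.55e-01 A

5.55e-01


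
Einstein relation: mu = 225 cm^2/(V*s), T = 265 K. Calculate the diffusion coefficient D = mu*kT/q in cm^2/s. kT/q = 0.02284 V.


Step 1: D = mu * (kT/q)
Step 2: D = 225 * 0.02284
Step 3: D = 5.14 cm^2/s

5.14


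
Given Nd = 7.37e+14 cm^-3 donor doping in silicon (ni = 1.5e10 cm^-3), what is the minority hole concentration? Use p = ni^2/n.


Step 1: Since Nd >> ni, n ≈ Nd = 7.37e+14 cm^-3
Step 2: p = ni^2 / n = (1.5e10)^2 / 7.37e+14
Step 3: p = 2.25e20 / 7.37e+14 = 3.05e+05 cm^-3

3.05e+05


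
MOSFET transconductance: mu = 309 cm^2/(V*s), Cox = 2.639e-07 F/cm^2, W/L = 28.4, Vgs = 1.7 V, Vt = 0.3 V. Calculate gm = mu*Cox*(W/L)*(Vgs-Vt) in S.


Step 1: Vov = Vgs - Vt = 1.7 - 0.3 = 1.4 V
Step 2: gm = mu * Cox * (W/L) * Vov
Step 3: gm = 309 * 2.639e-07 * 28.4 * 1.4 = 3.24e-03 S

3.24e-03


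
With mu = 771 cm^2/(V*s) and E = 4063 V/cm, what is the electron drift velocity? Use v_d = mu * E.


Step 1: v_d = mu * E
Step 2: v_d = 771 * 4063 = 3132573
Step 3: v_d = 3.13e+06 cm/s

3.13e+06


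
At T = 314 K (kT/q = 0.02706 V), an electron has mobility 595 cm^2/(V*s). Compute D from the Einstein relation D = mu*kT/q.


Step 1: D = mu * (kT/q)
Step 2: D = 595 * 0.02706
Step 3: D = 16.1 cm^2/s

16.1


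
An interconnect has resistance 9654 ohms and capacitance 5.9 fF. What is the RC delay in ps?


Step 1: tau = R * C
Step 2: tau = 9654 * 5.9 fF = 9654 * 5.9e-15 F
Step 3: tau = 5.69586e-11 s = 56.9586 ps

56.9586


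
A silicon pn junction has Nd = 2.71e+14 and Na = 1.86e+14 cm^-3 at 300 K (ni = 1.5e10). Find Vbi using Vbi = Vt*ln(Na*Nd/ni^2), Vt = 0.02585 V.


Step 1: Compute Na*Nd/ni^2 = 1.86e+14 * 2.71e+14 / (1.5e10)^2 = 2.2403e+08
Step 2: ln(2.2403e+08) = 19.2273
Step 3: Vbi = 0.02585 * 19.2273 = 0.497 V

0.497


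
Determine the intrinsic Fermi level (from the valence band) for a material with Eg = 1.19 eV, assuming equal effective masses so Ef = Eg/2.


Step 1: For an intrinsic semiconductor, the Fermi level sits at midgap.
Step 2: Ef = Eg / 2 = 1.19 / 2 = 0.595 eV

0.595


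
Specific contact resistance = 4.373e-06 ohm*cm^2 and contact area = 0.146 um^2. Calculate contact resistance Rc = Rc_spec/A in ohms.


Step 1: Convert area to cm^2: 0.146 um^2 = 1.4600e-09 cm^2
Step 2: Rc = Rc_spec / A = 4.373e-06 / 1.4600e-09
Step 3: Rc = 3.00e+03 ohms

3.00e+03


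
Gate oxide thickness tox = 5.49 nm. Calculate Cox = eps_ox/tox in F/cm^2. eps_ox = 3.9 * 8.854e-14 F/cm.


Step 1: eps_ox = 3.9 * 8.854e-14 = 3.45306e-13 F/cm
Step 2: tox in cm = 5.49 nm * 1e-7 = 5.4900e-07 cm
Step 3: Cox = 3.45306e-13 / 5.4900e-07 = 6.29e-07 F/cm^2

6.29e-07


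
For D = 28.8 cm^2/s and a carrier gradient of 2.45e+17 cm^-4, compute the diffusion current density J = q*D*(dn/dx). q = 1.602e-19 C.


Step 1: J = q * D * (dn/dx)
Step 2: J = 1.602e-19 * 28.8 * 2.45e+17
Step 3: J = 1.13e+00 A/cm^2

1.13e+00


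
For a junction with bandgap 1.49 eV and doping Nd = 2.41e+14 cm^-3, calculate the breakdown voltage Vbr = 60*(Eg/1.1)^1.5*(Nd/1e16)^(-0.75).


Step 1: Eg/1.1 = 1.49/1.1 = 1.354545
Step 2: (Eg/1.1)^1.5 = 1.354545^1.5 = 1.576486
Step 3: (Nd/1e16)^(-0.75) = (0.0241)^(-0.75) = 16.348850
Step 4: Vbr = 60 * 1.576486 * 16.348850 = 1546.4 V

1546.4


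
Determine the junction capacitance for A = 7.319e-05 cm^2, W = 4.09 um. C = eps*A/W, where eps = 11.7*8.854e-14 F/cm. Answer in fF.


Step 1: eps_Si = 11.7 * 8.854e-14 = 1.035918e-12 F/cm
Step 2: W in cm = 4.09 * 1e-4 = 4.09e-04 cm
Step 3: C = 1.035918e-12 * 7.319e-05 / 4.09e-04 = 1.853761e-13 F
Step 4: C = 185.38 fF

185.38


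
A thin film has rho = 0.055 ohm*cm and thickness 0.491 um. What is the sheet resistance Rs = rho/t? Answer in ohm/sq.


Step 1: Convert thickness to cm: t = 0.491 um = 4.9100e-05 cm
Step 2: Rs = rho / t = 0.055 / 4.9100e-05
Step 3: Rs = 1120.2 ohm/sq

1120.2


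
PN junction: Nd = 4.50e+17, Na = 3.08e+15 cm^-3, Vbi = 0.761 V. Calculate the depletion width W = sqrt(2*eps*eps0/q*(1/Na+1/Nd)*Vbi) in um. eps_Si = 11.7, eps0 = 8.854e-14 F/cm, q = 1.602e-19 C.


Step 1: 1/Na + 1/Nd = 1/3.08e+15 + 1/4.50e+17 = 3.26898e-16
Step 2: 2*eps*eps0/q = 2*11.7*8.854e-14/1.602e-19 = 1.293281e+07
Step 3: W^2 = 1.293281e+07 * 3.26898e-16 * 0.761 = 3.21729e-09
Step 4: W = sqrt(3.21729e-09) = 5.672e-05 cm = 0.5672 um

0.5672


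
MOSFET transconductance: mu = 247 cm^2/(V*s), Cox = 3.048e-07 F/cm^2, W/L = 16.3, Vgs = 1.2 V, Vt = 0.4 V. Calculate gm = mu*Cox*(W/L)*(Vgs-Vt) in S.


Step 1: Vov = Vgs - Vt = 1.2 - 0.4 = 0.8 V
Step 2: gm = mu * Cox * (W/L) * Vov
Step 3: gm = 247 * 3.048e-07 * 16.3 * 0.8 = 9.82e-04 S

9.82e-04


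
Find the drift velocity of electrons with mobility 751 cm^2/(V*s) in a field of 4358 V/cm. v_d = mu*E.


Step 1: v_d = mu * E
Step 2: v_d = 751 * 4358 = 3272858
Step 3: v_d = 3.27e+06 cm/s

3.27e+06


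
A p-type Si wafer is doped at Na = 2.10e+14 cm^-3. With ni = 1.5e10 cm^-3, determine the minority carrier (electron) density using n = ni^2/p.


Step 1: Majority hole concentration p ≈ Na = 2.10e+14 cm^-3
Step 2: n = ni^2 / Na = (1.5e10)^2 / 2.10e+14
Step 3: n = 1.07e+06 cm^-3

1.07e+06


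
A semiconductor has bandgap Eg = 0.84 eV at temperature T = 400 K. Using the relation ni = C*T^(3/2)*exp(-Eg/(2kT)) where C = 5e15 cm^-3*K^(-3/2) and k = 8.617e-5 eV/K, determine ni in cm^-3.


Step 1: Compute kT = 8.617e-5 * 400 = 0.034468 eV
Step 2: Exponent = -Eg/(2kT) = -0.84/(2*0.034468) = -12.18522
Step 3: T^(3/2) = 400^1.5 = 8000.00
Step 4: ni = 5e15 * 8000.00 * exp(-12.18522) = 2.04e+14 cm^-3

2.04e+14


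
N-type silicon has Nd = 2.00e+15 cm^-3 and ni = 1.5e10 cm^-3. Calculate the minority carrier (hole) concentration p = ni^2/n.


Step 1: Since Nd >> ni, n ≈ Nd = 2.00e+15 cm^-3
Step 2: p = ni^2 / n = (1.5e10)^2 / 2.00e+15
Step 3: p = 2.25e20 / 2.00e+15 = 1.13e+05 cm^-3

1.13e+05


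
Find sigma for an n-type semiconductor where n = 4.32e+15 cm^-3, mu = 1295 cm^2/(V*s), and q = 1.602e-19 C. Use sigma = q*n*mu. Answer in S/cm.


Step 1: sigma = q * n * mu
Step 2: sigma = 1.602e-19 * 4.32e+15 * 1295
Step 3: sigma = 8.962e-01 S/cm

8.962e-01


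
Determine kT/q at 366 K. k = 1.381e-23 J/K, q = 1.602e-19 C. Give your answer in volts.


Step 1: kT = 1.381e-23 * 366 = 5.05446e-21 J
Step 2: Vt = kT/q = 5.05446e-21 / 1.602e-19
Step 3: Vt = 0.03155 V

0.03155


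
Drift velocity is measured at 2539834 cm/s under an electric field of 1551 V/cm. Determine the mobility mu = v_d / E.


Step 1: mu = v_d / E
Step 2: mu = 2539834 / 1551
Step 3: mu = 1637.55 cm^2/(V*s)

1637.55


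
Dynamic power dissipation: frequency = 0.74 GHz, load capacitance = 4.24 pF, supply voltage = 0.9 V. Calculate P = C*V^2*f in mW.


Step 1: V^2 = 0.9^2 = 0.81 V^2
Step 2: P = C*V^2*f = 4.24e-12 F * 0.81 * 0.74e9 Hz
Step 3: P = 2.541456e-03 W
Step 4: P = 2.541 mW

2.541


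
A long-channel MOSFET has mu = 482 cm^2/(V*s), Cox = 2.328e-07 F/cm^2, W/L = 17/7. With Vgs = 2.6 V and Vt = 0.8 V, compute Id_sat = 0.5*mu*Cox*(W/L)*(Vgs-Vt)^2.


Step 1: Overdrive voltage Vov = Vgs - Vt = 2.6 - 0.8 = 1.8 V
Step 2: W/L = 17/7 = 2.42857
Step 3: Id = 0.5 * 482 * 2.328e-07 * 2.42857 * 1.8^2
Step 4: Id = 4.41e-04 A

4.41e-04


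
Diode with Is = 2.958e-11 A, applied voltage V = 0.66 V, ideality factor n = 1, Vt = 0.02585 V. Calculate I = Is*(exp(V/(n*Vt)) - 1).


Step 1: V/(n*Vt) = 0.66/(1*0.02585) = 25.5319
Step 2: exp(25.5319) = 1.2256e+11
Step 3: I = 2.958e-11 * (1.2256e+11 - 1) = 3.63e+00 A

3.63e+00


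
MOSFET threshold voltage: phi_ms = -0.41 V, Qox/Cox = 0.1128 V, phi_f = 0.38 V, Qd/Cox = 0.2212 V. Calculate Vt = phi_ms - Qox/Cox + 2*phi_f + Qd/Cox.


Step 1: Vt = phi_ms - Qox/Cox + 2*phi_f + Qd/Cox
Step 2: Vt = -0.41 - 0.1128 + 2*0.38 + 0.2212
Step 3: Vt = -0.41 - 0.1128 + 0.76 + 0.2212
Step 4: Vt = 0.4584 V

0.4584


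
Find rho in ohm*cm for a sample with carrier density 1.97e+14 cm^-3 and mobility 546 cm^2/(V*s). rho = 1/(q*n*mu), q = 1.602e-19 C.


Step 1: sigma = q * n * mu = 1.602e-19 * 1.97e+14 * 546 = 1.72314e-02 S/cm
Step 2: rho = 1 / sigma = 1 / 1.72314e-02 = 58.03 ohm*cm

58.03


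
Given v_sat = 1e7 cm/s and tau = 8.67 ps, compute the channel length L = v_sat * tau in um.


Step 1: tau in seconds = 8.67 ps * 1e-12 = 8.6700e-12 s
Step 2: L = v_sat * tau = 1e7 * 8.6700e-12 = 8.6700e-05 cm
Step 3: L in um = 8.6700e-05 * 1e4 = 0.867 um

0.867


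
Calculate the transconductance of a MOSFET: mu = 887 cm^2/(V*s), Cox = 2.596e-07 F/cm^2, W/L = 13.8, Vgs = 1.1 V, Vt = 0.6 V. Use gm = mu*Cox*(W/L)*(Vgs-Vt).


Step 1: Vov = Vgs - Vt = 1.1 - 0.6 = 0.5 V
Step 2: gm = mu * Cox * (W/L) * Vov
Step 3: gm = 887 * 2.596e-07 * 13.8 * 0.5 = 1.59e-03 S

1.59e-03


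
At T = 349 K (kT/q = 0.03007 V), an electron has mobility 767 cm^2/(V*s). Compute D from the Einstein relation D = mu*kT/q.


Step 1: D = mu * (kT/q)
Step 2: D = 767 * 0.03007
Step 3: D = 23.06 cm^2/s

23.06


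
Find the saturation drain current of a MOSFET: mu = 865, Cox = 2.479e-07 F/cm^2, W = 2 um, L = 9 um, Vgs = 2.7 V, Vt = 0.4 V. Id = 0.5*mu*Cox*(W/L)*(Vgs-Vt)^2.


Step 1: Overdrive voltage Vov = Vgs - Vt = 2.7 - 0.4 = 2.3 V
Step 2: W/L = 2/9 = 0.222222
Step 3: Id = 0.5 * 865 * 2.479e-07 * 0.222222 * 2.3^2
Step 4: Id = 1.26e-04 A

1.26e-04


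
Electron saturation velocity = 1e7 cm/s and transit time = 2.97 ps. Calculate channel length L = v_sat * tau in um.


Step 1: tau in seconds = 2.97 ps * 1e-12 = 2.9700e-12 s
Step 2: L = v_sat * tau = 1e7 * 2.9700e-12 = 2.9700e-05 cm
Step 3: L in um = 2.9700e-05 * 1e4 = 0.297 um

0.297


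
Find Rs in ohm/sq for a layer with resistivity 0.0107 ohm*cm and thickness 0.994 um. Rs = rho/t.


Step 1: Convert thickness to cm: t = 0.994 um = 9.9400e-05 cm
Step 2: Rs = rho / t = 0.0107 / 9.9400e-05
Step 3: Rs = 107.6 ohm/sq

107.6


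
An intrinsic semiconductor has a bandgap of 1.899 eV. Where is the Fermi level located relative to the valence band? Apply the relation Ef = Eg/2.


Step 1: For an intrinsic semiconductor, the Fermi level sits at midgap.
Step 2: Ef = Eg / 2 = 1.899 / 2 = 0.9495 eV

0.9495


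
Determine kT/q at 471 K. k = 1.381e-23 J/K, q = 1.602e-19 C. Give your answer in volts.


Step 1: kT = 1.381e-23 * 471 = 6.50451e-21 J
Step 2: Vt = kT/q = 6.50451e-21 / 1.602e-19
Step 3: Vt = 0.0406 V

0.0406


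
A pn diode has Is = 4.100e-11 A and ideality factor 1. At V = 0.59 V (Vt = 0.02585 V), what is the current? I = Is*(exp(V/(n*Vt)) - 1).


Step 1: V/(n*Vt) = 0.59/(1*0.02585) = 22.8240
Step 2: exp(22.8240) = 8.1722e+09
Step 3: I = 4.100e-11 * (8.1722e+09 - 1) = 3.35e-01 A

3.35e-01


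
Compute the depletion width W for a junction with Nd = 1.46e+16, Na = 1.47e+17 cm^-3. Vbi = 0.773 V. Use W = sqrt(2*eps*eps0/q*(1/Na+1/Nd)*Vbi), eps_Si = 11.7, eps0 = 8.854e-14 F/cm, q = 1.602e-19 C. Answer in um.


Step 1: 1/Na + 1/Nd = 1/1.47e+17 + 1/1.46e+16 = 7.52959e-17
Step 2: 2*eps*eps0/q = 2*11.7*8.854e-14/1.602e-19 = 1.293281e+07
Step 3: W^2 = 1.293281e+07 * 7.52959e-17 * 0.773 = 7.52738e-10
Step 4: W = sqrt(7.52738e-10) = 2.744e-05 cm = 0.2744 um

0.2744


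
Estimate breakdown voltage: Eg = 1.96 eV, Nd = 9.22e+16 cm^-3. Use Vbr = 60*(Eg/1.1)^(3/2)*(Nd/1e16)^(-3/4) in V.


Step 1: Eg/1.1 = 1.96/1.1 = 1.781818
Step 2: (Eg/1.1)^1.5 = 1.781818^1.5 = 2.378455
Step 3: (Nd/1e16)^(-0.75) = (9.22)^(-0.75) = 0.188996
Step 4: Vbr = 60 * 2.378455 * 0.188996 = 27.0 V

27.0


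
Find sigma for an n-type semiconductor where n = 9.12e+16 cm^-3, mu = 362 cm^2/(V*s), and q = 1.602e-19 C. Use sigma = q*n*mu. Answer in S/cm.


Step 1: sigma = q * n * mu
Step 2: sigma = 1.602e-19 * 9.12e+16 * 362
Step 3: sigma = 5.289e+00 S/cm

5.289e+00


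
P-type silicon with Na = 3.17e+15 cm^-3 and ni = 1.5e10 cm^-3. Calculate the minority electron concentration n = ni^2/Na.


Step 1: Majority hole concentration p ≈ Na = 3.17e+15 cm^-3
Step 2: n = ni^2 / Na = (1.5e10)^2 / 3.17e+15
Step 3: n = 7.10e+04 cm^-3

7.10e+04


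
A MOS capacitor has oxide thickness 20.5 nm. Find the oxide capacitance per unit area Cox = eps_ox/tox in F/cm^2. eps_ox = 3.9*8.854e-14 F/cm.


Step 1: eps_ox = 3.9 * 8.854e-14 = 3.45306e-13 F/cm
Step 2: tox in cm = 20.5 nm * 1e-7 = 2.0500e-06 cm
Step 3: Cox = 3.45306e-13 / 2.0500e-06 = 1.68e-07 F/cm^2

1.68e-07


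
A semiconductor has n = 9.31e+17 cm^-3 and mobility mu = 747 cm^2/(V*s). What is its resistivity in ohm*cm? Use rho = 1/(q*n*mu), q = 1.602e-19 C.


Step 1: sigma = q * n * mu = 1.602e-19 * 9.31e+17 * 747 = 1.11412e+02 S/cm
Step 2: rho = 1 / sigma = 1 / 1.11412e+02 = 0.008976 ohm*cm

0.008976


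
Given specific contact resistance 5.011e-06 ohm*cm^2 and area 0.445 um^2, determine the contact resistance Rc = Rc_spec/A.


Step 1: Convert area to cm^2: 0.445 um^2 = 4.4500e-09 cm^2
Step 2: Rc = Rc_spec / A = 5.011e-06 / 4.4500e-09
Step 3: Rc = 1.13e+03 ohms

1.13e+03


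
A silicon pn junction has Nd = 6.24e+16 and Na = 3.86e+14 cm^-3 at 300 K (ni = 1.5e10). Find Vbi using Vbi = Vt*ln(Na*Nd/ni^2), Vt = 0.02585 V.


Step 1: Compute Na*Nd/ni^2 = 3.86e+14 * 6.24e+16 / (1.5e10)^2 = 1.0705e+11
Step 2: ln(1.0705e+11) = 25.3966
Step 3: Vbi = 0.02585 * 25.3966 = 0.657 V

0.657


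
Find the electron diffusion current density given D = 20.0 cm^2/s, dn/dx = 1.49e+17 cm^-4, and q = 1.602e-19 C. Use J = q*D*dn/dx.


Step 1: J = q * D * (dn/dx)
Step 2: J = 1.602e-19 * 20.0 * 1.49e+17
Step 3: J = 4.77e-01 A/cm^2

4.77e-01


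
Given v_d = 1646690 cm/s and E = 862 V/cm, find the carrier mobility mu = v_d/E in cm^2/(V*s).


Step 1: mu = v_d / E
Step 2: mu = 1646690 / 862
Step 3: mu = 1910.31 cm^2/(V*s)

1910.31


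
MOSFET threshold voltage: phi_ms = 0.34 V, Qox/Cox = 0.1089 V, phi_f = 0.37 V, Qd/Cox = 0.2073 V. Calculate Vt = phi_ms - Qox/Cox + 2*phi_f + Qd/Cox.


Step 1: Vt = phi_ms - Qox/Cox + 2*phi_f + Qd/Cox
Step 2: Vt = 0.34 - 0.1089 + 2*0.37 + 0.2073
Step 3: Vt = 0.34 - 0.1089 + 0.74 + 0.2073
Step 4: Vt = 1.1784 V

1.1784


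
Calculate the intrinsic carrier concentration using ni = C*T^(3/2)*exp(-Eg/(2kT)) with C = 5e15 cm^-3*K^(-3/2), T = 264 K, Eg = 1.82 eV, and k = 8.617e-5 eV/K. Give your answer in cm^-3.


Step 1: Compute kT = 8.617e-5 * 264 = 0.02274888 eV
Step 2: Exponent = -Eg/(2kT) = -1.82/(2*0.02274888) = -40.00197
Step 3: T^(3/2) = 264^1.5 = 4289.49
Step 4: ni = 5e15 * 4289.49 * exp(-40.00197) = 9.09e+01 cm^-3

9.09e+01


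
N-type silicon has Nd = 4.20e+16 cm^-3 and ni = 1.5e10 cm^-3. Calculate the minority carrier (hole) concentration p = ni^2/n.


Step 1: Since Nd >> ni, n ≈ Nd = 4.20e+16 cm^-3
Step 2: p = ni^2 / n = (1.5e10)^2 / 4.20e+16
Step 3: p = 2.25e20 / 4.20e+16 = 5.36e+03 cm^-3

5.36e+03


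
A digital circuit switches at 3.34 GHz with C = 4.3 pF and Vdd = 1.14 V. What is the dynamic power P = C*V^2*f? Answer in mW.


Step 1: V^2 = 1.14^2 = 1.2996 V^2
Step 2: P = C*V^2*f = 4.3e-12 F * 1.2996 * 3.34e9 Hz
Step 3: P = 1.86648552e-02 W
Step 4: P = 18.665 mW

18.665


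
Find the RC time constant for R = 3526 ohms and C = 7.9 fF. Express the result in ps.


Step 1: tau = R * C
Step 2: tau = 3526 * 7.9 fF = 3526 * 7.9e-15 F
Step 3: tau = 2.78554e-11 s = 27.8554 ps

27.8554


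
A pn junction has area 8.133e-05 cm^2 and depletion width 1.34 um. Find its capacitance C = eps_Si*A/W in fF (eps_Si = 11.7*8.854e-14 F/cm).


Step 1: eps_Si = 11.7 * 8.854e-14 = 1.035918e-12 F/cm
Step 2: W in cm = 1.34 * 1e-4 = 1.34e-04 cm
Step 3: C = 1.035918e-12 * 8.133e-05 / 1.34e-04 = 6.287404e-13 F
Step 4: C = 628.74 fF

628.74


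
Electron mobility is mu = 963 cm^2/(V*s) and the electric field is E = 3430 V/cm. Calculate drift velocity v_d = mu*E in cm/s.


Step 1: v_d = mu * E
Step 2: v_d = 963 * 3430 = 3303090
Step 3: v_d = 3.30e+06 cm/s

3.30e+06


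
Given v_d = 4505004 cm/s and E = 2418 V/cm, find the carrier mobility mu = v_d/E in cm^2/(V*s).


Step 1: mu = v_d / E
Step 2: mu = 4505004 / 2418
Step 3: mu = 1863.11 cm^2/(V*s)

1863.11


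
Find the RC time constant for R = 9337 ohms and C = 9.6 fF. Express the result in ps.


Step 1: tau = R * C
Step 2: tau = 9337 * 9.6 fF = 9337 * 9.6e-15 F
Step 3: tau = 8.96352e-11 s = 89.6352 ps

89.6352


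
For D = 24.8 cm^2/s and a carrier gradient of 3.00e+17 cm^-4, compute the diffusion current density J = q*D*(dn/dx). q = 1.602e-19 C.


Step 1: J = q * D * (dn/dx)
Step 2: J = 1.602e-19 * 24.8 * 3.00e+17
Step 3: J = 1.19e+00 A/cm^2

1.19e+00


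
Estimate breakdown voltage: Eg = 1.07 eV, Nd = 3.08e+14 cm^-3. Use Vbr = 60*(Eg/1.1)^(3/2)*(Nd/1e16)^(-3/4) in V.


Step 1: Eg/1.1 = 1.07/1.1 = 0.972727
Step 2: (Eg/1.1)^1.5 = 0.972727^1.5 = 0.959371
Step 3: (Nd/1e16)^(-0.75) = (0.0308)^(-0.75) = 13.601505
Step 4: Vbr = 60 * 0.959371 * 13.601505 = 782.9 V

782.9


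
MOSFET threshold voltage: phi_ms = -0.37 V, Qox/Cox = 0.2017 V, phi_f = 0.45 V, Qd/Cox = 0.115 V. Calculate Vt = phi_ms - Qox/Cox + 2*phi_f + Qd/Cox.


Step 1: Vt = phi_ms - Qox/Cox + 2*phi_f + Qd/Cox
Step 2: Vt = -0.37 - 0.2017 + 2*0.45 + 0.115
Step 3: Vt = -0.37 - 0.2017 + 0.9 + 0.115
Step 4: Vt = 0.4433 V

0.4433


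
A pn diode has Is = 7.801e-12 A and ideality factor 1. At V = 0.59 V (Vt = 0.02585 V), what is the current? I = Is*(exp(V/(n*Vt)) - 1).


Step 1: V/(n*Vt) = 0.59/(1*0.02585) = 22.8240
Step 2: exp(22.8240) = 8.1722e+09
Step 3: I = 7.801e-12 * (8.1722e+09 - 1) = 6.38e-02 A

6.38e-02


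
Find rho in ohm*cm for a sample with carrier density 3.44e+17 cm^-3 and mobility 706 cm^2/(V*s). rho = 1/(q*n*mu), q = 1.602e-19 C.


Step 1: sigma = q * n * mu = 1.602e-19 * 3.44e+17 * 706 = 3.89068e+01 S/cm
Step 2: rho = 1 / sigma = 1 / 3.89068e+01 = 0.0257 ohm*cm

0.0257


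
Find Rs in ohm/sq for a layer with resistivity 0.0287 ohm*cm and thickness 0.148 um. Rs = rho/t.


Step 1: Convert thickness to cm: t = 0.148 um = 1.4800e-05 cm
Step 2: Rs = rho / t = 0.0287 / 1.4800e-05
Step 3: Rs = 1939.2 ohm/sq

1939.2


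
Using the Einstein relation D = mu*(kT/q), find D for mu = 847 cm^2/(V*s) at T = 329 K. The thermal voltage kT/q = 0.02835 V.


Step 1: D = mu * (kT/q)
Step 2: D = 847 * 0.02835
Step 3: D = 24.01 cm^2/s

24.01


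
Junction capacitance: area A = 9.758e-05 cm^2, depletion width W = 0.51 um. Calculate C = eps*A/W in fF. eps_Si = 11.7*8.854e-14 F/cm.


Step 1: eps_Si = 11.7 * 8.854e-14 = 1.035918e-12 F/cm
Step 2: W in cm = 0.51 * 1e-4 = 5.10e-05 cm
Step 3: C = 1.035918e-12 * 9.758e-05 / 5.10e-05 = 1.982056e-12 F
Step 4: C = 1982.06 fF

1982.06


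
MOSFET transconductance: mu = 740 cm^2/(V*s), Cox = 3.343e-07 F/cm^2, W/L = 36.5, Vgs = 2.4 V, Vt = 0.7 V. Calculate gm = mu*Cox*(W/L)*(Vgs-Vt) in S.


Step 1: Vov = Vgs - Vt = 2.4 - 0.7 = 1.7 V
Step 2: gm = mu * Cox * (W/L) * Vov
Step 3: gm = 740 * 3.343e-07 * 36.5 * 1.7 = 1.54e-02 S

1.54e-02


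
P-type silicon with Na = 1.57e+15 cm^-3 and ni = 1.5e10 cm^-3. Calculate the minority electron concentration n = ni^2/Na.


Step 1: Majority hole concentration p ≈ Na = 1.57e+15 cm^-3
Step 2: n = ni^2 / Na = (1.5e10)^2 / 1.57e+15
Step 3: n = 1.43e+05 cm^-3

1.43e+05


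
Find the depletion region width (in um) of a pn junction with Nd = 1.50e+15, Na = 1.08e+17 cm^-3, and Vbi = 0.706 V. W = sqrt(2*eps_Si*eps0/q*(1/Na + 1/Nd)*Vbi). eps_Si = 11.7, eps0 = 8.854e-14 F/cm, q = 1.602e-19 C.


Step 1: 1/Na + 1/Nd = 1/1.08e+17 + 1/1.50e+15 = 6.75926e-16
Step 2: 2*eps*eps0/q = 2*11.7*8.854e-14/1.602e-19 = 1.293281e+07
Step 3: W^2 = 1.293281e+07 * 6.75926e-16 * 0.706 = 6.17159e-09
Step 4: W = sqrt(6.17159e-09) = 7.856e-05 cm = 0.7856 um

0.7856


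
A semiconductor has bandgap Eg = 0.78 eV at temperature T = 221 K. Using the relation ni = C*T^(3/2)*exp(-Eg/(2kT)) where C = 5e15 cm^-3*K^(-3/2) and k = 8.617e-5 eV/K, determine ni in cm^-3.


Step 1: Compute kT = 8.617e-5 * 221 = 0.01904357 eV
Step 2: Exponent = -Eg/(2kT) = -0.78/(2*0.01904357) = -20.47935
Step 3: T^(3/2) = 221^1.5 = 3285.40
Step 4: ni = 5e15 * 3285.40 * exp(-20.47935) = 2.10e+10 cm^-3

2.10e+10


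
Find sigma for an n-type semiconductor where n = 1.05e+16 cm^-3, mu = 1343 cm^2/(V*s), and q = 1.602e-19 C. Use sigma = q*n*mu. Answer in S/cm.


Step 1: sigma = q * n * mu
Step 2: sigma = 1.602e-19 * 1.05e+16 * 1343
Step 3: sigma = 2.259e+00 S/cm

2.259e+00


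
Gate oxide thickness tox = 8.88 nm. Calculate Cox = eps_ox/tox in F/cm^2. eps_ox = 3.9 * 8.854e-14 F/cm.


Step 1: eps_ox = 3.9 * 8.854e-14 = 3.45306e-13 F/cm
Step 2: tox in cm = 8.88 nm * 1e-7 = 8.8800e-07 cm
Step 3: Cox = 3.45306e-13 / 8.8800e-07 = 3.89e-07 F/cm^2

3.89e-07


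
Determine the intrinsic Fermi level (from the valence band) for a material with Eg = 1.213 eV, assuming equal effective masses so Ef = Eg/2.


Step 1: For an intrinsic semiconductor, the Fermi level sits at midgap.
Step 2: Ef = Eg / 2 = 1.213 / 2 = 0.6065 eV

0.6065


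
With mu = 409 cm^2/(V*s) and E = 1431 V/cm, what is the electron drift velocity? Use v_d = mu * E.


Step 1: v_d = mu * E
Step 2: v_d = 409 * 1431 = 585279
Step 3: v_d = 5.85e+05 cm/s

5.85e+05


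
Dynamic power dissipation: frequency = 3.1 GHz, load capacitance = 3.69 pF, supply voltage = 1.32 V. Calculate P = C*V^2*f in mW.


Step 1: V^2 = 1.32^2 = 1.7424 V^2
Step 2: P = C*V^2*f = 3.69e-12 F * 1.7424 * 3.1e9 Hz
Step 3: P = 1.99313136e-02 W
Step 4: P = 19.931 mW

19.931


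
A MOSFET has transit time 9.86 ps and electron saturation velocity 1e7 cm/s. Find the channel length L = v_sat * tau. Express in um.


Step 1: tau in seconds = 9.86 ps * 1e-12 = 9.8600e-12 s
Step 2: L = v_sat * tau = 1e7 * 9.8600e-12 = 9.8600e-05 cm
Step 3: L in um = 9.8600e-05 * 1e4 = 0.986 um

0.986


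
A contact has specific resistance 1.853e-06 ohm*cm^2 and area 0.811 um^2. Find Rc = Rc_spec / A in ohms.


Step 1: Convert area to cm^2: 0.811 um^2 = 8.1100e-09 cm^2
Step 2: Rc = Rc_spec / A = 1.853e-06 / 8.1100e-09
Step 3: Rc = 2.28e+02 ohms

2.28e+02


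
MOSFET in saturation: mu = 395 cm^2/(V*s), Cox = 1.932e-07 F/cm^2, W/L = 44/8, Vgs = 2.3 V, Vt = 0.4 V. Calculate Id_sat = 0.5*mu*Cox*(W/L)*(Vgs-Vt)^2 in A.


Step 1: Overdrive voltage Vov = Vgs - Vt = 2.3 - 0.4 = 1.9 V
Step 2: W/L = 44/8 = 5.5
Step 3: Id = 0.5 * 395 * 1.932e-07 * 5.5 * 1.9^2
Step 4: Id = 7.58e-04 A

7.58e-04


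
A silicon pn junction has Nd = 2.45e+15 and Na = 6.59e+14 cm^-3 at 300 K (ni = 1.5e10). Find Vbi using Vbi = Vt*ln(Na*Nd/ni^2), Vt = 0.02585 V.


Step 1: Compute Na*Nd/ni^2 = 6.59e+14 * 2.45e+15 / (1.5e10)^2 = 7.1758e+09
Step 2: ln(7.1758e+09) = 22.6940
Step 3: Vbi = 0.02585 * 22.6940 = 0.587 V

0.587


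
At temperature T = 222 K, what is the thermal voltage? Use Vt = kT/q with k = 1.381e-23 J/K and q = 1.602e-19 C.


Step 1: kT = 1.381e-23 * 222 = 3.06582e-21 J
Step 2: Vt = kT/q = 3.06582e-21 / 1.602e-19
Step 3: Vt = 0.01914 V

0.01914


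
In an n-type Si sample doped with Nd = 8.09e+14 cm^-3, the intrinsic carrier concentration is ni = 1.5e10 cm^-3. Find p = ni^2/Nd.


Step 1: Since Nd >> ni, n ≈ Nd = 8.09e+14 cm^-3
Step 2: p = ni^2 / n = (1.5e10)^2 / 8.09e+14
Step 3: p = 2.25e20 / 8.09e+14 = 2.78e+05 cm^-3

2.78e+05


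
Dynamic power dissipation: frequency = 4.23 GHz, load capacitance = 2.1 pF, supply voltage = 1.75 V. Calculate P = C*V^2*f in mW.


Step 1: V^2 = 1.75^2 = 3.0625 V^2
Step 2: P = C*V^2*f = 2.1e-12 F * 3.0625 * 4.23e9 Hz
Step 3: P = 2.72041875e-02 W
Step 4: P = 27.204 mW

27.204


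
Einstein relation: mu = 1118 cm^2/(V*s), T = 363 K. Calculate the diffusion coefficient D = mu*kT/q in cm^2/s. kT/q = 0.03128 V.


Step 1: D = mu * (kT/q)
Step 2: D = 1118 * 0.03128
Step 3: D = 34.97 cm^2/s

34.97


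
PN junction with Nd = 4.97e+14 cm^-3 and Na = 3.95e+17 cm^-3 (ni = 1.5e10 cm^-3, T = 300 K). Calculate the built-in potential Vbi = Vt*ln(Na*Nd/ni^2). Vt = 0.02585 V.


Step 1: Compute Na*Nd/ni^2 = 3.95e+17 * 4.97e+14 / (1.5e10)^2 = 8.7251e+11
Step 2: ln(8.7251e+11) = 27.4946
Step 3: Vbi = 0.02585 * 27.4946 = 0.711 V

0.711


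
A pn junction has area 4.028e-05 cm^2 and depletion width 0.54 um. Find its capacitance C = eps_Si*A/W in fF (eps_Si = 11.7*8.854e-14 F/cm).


Step 1: eps_Si = 11.7 * 8.854e-14 = 1.035918e-12 F/cm
Step 2: W in cm = 0.54 * 1e-4 = 5.40e-05 cm
Step 3: C = 1.035918e-12 * 4.028e-05 / 5.40e-05 = 7.727181e-13 F
Step 4: C = 772.72 fF

772.72


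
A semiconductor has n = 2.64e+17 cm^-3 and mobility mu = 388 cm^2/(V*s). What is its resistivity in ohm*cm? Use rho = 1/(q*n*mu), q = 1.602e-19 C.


Step 1: sigma = q * n * mu = 1.602e-19 * 2.64e+17 * 388 = 1.64096e+01 S/cm
Step 2: rho = 1 / sigma = 1 / 1.64096e+01 = 0.06094 ohm*cm

0.06094


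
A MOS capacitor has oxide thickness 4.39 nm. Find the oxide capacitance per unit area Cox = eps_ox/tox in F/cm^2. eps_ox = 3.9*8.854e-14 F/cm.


Step 1: eps_ox = 3.9 * 8.854e-14 = 3.45306e-13 F/cm
Step 2: tox in cm = 4.39 nm * 1e-7 = 4.3900e-07 cm
Step 3: Cox = 3.45306e-13 / 4.3900e-07 = 7.87e-07 F/cm^2

7.87e-07


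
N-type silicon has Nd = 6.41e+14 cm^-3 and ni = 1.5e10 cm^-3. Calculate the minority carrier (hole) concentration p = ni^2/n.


Step 1: Since Nd >> ni, n ≈ Nd = 6.41e+14 cm^-3
Step 2: p = ni^2 / n = (1.5e10)^2 / 6.41e+14
Step 3: p = 2.25e20 / 6.41e+14 = 3.51e+05 cm^-3

3.51e+05


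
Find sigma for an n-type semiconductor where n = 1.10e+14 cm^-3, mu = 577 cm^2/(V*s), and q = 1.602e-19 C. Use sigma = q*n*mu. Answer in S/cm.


Step 1: sigma = q * n * mu
Step 2: sigma = 1.602e-19 * 1.10e+14 * 577
Step 3: sigma = 1.017e-02 S/cm

1.017e-02


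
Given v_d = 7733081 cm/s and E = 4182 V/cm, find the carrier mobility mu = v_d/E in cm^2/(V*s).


Step 1: mu = v_d / E
Step 2: mu = 7733081 / 4182
Step 3: mu = 1849.13 cm^2/(V*s)

1849.13


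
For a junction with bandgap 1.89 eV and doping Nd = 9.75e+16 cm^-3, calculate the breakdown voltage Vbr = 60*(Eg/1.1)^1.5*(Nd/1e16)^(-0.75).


Step 1: Eg/1.1 = 1.89/1.1 = 1.718182
Step 2: (Eg/1.1)^1.5 = 1.718182^1.5 = 2.252183
Step 3: (Nd/1e16)^(-0.75) = (9.75)^(-0.75) = 0.181237
Step 4: Vbr = 60 * 2.252183 * 0.181237 = 24.5 V

24.5


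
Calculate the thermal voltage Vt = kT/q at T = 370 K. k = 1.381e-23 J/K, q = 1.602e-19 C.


Step 1: kT = 1.381e-23 * 370 = 5.1097e-21 J
Step 2: Vt = kT/q = 5.1097e-21 / 1.602e-19
Step 3: Vt = 0.0319 V

0.0319


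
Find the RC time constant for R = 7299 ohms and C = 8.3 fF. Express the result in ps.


Step 1: tau = R * C
Step 2: tau = 7299 * 8.3 fF = 7299 * 8.3e-15 F
Step 3: tau = 6.05817e-11 s = 60.5817 ps

60.5817


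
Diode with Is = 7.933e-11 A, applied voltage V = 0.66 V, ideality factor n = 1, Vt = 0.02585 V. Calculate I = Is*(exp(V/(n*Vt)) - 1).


Step 1: V/(n*Vt) = 0.66/(1*0.02585) = 25.5319
Step 2: exp(25.5319) = 1.2256e+11
Step 3: I = 7.933e-11 * (1.2256e+11 - 1) = 9.72e+00 A

9.72e+00


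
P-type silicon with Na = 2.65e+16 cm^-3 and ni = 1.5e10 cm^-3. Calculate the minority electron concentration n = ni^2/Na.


Step 1: Majority hole concentration p ≈ Na = 2.65e+16 cm^-3
Step 2: n = ni^2 / Na = (1.5e10)^2 / 2.65e+16
Step 3: n = 8.49e+03 cm^-3

8.49e+03


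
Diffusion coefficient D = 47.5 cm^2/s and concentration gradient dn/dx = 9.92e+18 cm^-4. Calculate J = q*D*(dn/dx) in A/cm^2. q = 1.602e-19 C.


Step 1: J = q * D * (dn/dx)
Step 2: J = 1.602e-19 * 47.5 * 9.92e+18
Step 3: J = 7.55e+01 A/cm^2

7.55e+01


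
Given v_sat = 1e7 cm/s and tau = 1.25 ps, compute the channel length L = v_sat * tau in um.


Step 1: tau in seconds = 1.25 ps * 1e-12 = 1.2500e-12 s
Step 2: L = v_sat * tau = 1e7 * 1.2500e-12 = 1.2500e-05 cm
Step 3: L in um = 1.2500e-05 * 1e4 = 0.125 um

0.125


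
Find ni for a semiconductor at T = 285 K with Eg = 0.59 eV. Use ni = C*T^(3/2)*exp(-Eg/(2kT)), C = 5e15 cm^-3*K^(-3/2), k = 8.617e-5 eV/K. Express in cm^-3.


Step 1: Compute kT = 8.617e-5 * 285 = 0.02455845 eV
Step 2: Exponent = -Eg/(2kT) = -0.59/(2*0.02455845) = -12.01216
Step 3: T^(3/2) = 285^1.5 = 4811.35
Step 4: ni = 5e15 * 4811.35 * exp(-12.01216) = 1.46e+14 cm^-3

1.46e+14


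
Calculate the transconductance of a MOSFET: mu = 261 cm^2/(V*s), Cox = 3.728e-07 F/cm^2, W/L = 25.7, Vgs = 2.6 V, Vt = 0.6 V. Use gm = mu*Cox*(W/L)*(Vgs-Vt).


Step 1: Vov = Vgs - Vt = 2.6 - 0.6 = 2.0 V
Step 2: gm = mu * Cox * (W/L) * Vov
Step 3: gm = 261 * 3.728e-07 * 25.7 * 2.0 = 5.00e-03 S

5.00e-03


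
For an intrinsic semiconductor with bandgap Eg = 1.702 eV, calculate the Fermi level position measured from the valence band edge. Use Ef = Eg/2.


Step 1: For an intrinsic semiconductor, the Fermi level sits at midgap.
Step 2: Ef = Eg / 2 = 1.702 / 2 = 0.851 eV

0.851


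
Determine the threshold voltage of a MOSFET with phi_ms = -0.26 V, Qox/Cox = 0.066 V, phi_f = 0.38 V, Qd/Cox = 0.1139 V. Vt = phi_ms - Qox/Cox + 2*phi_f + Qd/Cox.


Step 1: Vt = phi_ms - Qox/Cox + 2*phi_f + Qd/Cox
Step 2: Vt = -0.26 - 0.066 + 2*0.38 + 0.1139
Step 3: Vt = -0.26 - 0.066 + 0.76 + 0.1139
Step 4: Vt = 0.5479 V

0.5479


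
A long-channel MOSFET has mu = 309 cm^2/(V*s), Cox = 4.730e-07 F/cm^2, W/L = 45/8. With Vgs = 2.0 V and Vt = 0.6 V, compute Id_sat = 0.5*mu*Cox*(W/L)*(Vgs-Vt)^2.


Step 1: Overdrive voltage Vov = Vgs - Vt = 2.0 - 0.6 = 1.4 V
Step 2: W/L = 45/8 = 5.625
Step 3: Id = 0.5 * 309 * 4.730e-07 * 5.625 * 1.4^2
Step 4: Id = 8.06e-04 A

8.06e-04


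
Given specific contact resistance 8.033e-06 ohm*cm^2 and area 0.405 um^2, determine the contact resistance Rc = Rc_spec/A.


Step 1: Convert area to cm^2: 0.405 um^2 = 4.0500e-09 cm^2
Step 2: Rc = Rc_spec / A = 8.033e-06 / 4.0500e-09
Step 3: Rc = 1.98e+03 ohms

1.98e+03


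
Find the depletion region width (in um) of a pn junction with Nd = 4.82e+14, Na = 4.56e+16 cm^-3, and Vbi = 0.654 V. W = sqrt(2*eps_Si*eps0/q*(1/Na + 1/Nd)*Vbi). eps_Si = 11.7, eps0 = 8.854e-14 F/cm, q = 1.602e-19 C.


Step 1: 1/Na + 1/Nd = 1/4.56e+16 + 1/4.82e+14 = 2.09662e-15
Step 2: 2*eps*eps0/q = 2*11.7*8.854e-14/1.602e-19 = 1.293281e+07
Step 3: W^2 = 1.293281e+07 * 2.09662e-15 * 0.654 = 1.77333e-08
Step 4: W = sqrt(1.77333e-08) = 1.332e-04 cm = 1.332 um

1.332


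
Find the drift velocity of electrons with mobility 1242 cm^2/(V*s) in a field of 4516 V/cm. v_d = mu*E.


Step 1: v_d = mu * E
Step 2: v_d = 1242 * 4516 = 5608872
Step 3: v_d = 5.61e+06 cm/s

5.61e+06


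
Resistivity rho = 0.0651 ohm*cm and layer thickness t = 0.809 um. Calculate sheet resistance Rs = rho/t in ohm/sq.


Step 1: Convert thickness to cm: t = 0.809 um = 8.0900e-05 cm
Step 2: Rs = rho / t = 0.0651 / 8.0900e-05
Step 3: Rs = 804.7 ohm/sq

804.7


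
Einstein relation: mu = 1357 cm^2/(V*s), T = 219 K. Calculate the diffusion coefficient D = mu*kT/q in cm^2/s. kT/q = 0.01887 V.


Step 1: D = mu * (kT/q)
Step 2: D = 1357 * 0.01887
Step 3: D = 25.61 cm^2/s

25.61


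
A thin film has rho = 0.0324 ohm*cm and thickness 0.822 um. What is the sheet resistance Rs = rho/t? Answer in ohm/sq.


Step 1: Convert thickness to cm: t = 0.822 um = 8.2200e-05 cm
Step 2: Rs = rho / t = 0.0324 / 8.2200e-05
Step 3: Rs = 394.2 ohm/sq

394.2


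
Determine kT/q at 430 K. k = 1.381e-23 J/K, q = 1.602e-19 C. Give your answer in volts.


Step 1: kT = 1.381e-23 * 430 = 5.9383e-21 J
Step 2: Vt = kT/q = 5.9383e-21 / 1.602e-19
Step 3: Vt = 0.03707 V

0.03707


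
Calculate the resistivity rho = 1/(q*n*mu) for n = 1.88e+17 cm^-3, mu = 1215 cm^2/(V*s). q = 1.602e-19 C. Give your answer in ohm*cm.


Step 1: sigma = q * n * mu = 1.602e-19 * 1.88e+17 * 1215 = 3.65929e+01 S/cm
Step 2: rho = 1 / sigma = 1 / 3.65929e+01 = 0.02733 ohm*cm

0.02733


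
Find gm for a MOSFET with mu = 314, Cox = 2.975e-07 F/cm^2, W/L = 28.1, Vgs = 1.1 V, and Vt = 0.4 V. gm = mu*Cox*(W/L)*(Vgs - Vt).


Step 1: Vov = Vgs - Vt = 1.1 - 0.4 = 0.7 V
Step 2: gm = mu * Cox * (W/L) * Vov
Step 3: gm = 314 * 2.975e-07 * 28.1 * 0.7 = 1.84e-03 S

1.84e-03


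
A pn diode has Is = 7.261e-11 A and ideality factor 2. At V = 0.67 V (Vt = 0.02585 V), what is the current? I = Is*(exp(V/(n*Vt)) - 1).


Step 1: V/(n*Vt) = 0.67/(2*0.02585) = 12.9594
Step 2: exp(12.9594) = 4.2481e+05
Step 3: I = 7.261e-11 * (4.2481e+05 - 1) = 3.08e-05 A

3.08e-05


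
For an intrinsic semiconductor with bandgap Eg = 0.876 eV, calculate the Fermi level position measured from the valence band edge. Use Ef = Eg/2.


Step 1: For an intrinsic semiconductor, the Fermi level sits at midgap.
Step 2: Ef = Eg / 2 = 0.876 / 2 = 0.438 eV

0.438


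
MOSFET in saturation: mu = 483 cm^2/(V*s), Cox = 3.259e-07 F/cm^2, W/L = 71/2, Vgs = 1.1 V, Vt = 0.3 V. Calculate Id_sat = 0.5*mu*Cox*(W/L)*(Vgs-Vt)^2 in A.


Step 1: Overdrive voltage Vov = Vgs - Vt = 1.1 - 0.3 = 0.8 V
Step 2: W/L = 71/2 = 35.5
Step 3: Id = 0.5 * 483 * 3.259e-07 * 35.5 * 0.8^2
Step 4: Id = 1.79e-03 A

1.79e-03


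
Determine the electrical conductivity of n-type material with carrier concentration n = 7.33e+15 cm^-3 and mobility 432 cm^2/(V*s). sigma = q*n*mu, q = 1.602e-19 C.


Step 1: sigma = q * n * mu
Step 2: sigma = 1.602e-19 * 7.33e+15 * 432
Step 3: sigma = 5.073e-01 S/cm

5.073e-01


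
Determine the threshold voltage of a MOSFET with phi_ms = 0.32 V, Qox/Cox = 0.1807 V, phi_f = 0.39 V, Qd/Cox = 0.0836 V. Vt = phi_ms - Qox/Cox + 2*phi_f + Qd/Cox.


Step 1: Vt = phi_ms - Qox/Cox + 2*phi_f + Qd/Cox
Step 2: Vt = 0.32 - 0.1807 + 2*0.39 + 0.0836
Step 3: Vt = 0.32 - 0.1807 + 0.78 + 0.0836
Step 4: Vt = 1.0029 V

1.0029


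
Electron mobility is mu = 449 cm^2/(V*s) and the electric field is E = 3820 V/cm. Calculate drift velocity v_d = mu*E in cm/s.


Step 1: v_d = mu * E
Step 2: v_d = 449 * 3820 = 1715180
Step 3: v_d = 1.72e+06 cm/s

1.72e+06


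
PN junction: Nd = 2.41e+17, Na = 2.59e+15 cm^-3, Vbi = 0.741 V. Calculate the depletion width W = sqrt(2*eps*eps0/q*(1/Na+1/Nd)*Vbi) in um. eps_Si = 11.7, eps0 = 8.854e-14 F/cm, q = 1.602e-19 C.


Step 1: 1/Na + 1/Nd = 1/2.59e+15 + 1/2.41e+17 = 3.90250e-16
Step 2: 2*eps*eps0/q = 2*11.7*8.854e-14/1.602e-19 = 1.293281e+07
Step 3: W^2 = 1.293281e+07 * 3.90250e-16 * 0.741 = 3.73985e-09
Step 4: W = sqrt(3.73985e-09) = 6.115e-05 cm = 0.6115 um

0.6115


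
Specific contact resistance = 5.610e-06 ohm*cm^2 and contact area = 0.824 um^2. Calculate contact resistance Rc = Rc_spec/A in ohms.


Step 1: Convert area to cm^2: 0.824 um^2 = 8.2400e-09 cm^2
Step 2: Rc = Rc_spec / A = 5.610e-06 / 8.2400e-09
Step 3: Rc = 6.81e+02 ohms

6.81e+02


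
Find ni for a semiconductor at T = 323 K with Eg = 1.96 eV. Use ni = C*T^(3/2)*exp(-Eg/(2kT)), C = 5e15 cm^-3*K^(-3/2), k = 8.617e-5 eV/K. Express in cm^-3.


Step 1: Compute kT = 8.617e-5 * 323 = 0.02783291 eV
Step 2: Exponent = -Eg/(2kT) = -1.96/(2*0.02783291) = -35.21012
Step 3: T^(3/2) = 323^1.5 = 5805.02
Step 4: ni = 5e15 * 5805.02 * exp(-35.21012) = 1.48e+04 cm^-3

1.48e+04


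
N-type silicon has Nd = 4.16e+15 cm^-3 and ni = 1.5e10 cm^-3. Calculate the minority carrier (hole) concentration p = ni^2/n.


Step 1: Since Nd >> ni, n ≈ Nd = 4.16e+15 cm^-3
Step 2: p = ni^2 / n = (1.5e10)^2 / 4.16e+15
Step 3: p = 2.25e20 / 4.16e+15 = 5.41e+04 cm^-3

5.41e+04


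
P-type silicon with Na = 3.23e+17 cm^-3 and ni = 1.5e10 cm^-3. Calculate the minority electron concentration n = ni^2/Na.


Step 1: Majority hole concentration p ≈ Na = 3.23e+17 cm^-3
Step 2: n = ni^2 / Na = (1.5e10)^2 / 3.23e+17
Step 3: n = 6.97e+02 cm^-3

6.97e+02


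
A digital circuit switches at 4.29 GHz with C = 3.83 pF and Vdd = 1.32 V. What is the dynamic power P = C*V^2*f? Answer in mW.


Step 1: V^2 = 1.32^2 = 1.7424 V^2
Step 2: P = C*V^2*f = 3.83e-12 F * 1.7424 * 4.29e9 Hz
Step 3: P = 2.862885168e-02 W
Step 4: P = 28.629 mW

28.629


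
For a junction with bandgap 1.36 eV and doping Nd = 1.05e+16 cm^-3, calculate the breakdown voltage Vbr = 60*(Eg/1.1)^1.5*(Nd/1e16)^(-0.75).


Step 1: Eg/1.1 = 1.36/1.1 = 1.236364
Step 2: (Eg/1.1)^1.5 = 1.236364^1.5 = 1.374737
Step 3: (Nd/1e16)^(-0.75) = (1.05)^(-0.75) = 0.964069
Step 4: Vbr = 60 * 1.374737 * 0.964069 = 79.5 V

79.5


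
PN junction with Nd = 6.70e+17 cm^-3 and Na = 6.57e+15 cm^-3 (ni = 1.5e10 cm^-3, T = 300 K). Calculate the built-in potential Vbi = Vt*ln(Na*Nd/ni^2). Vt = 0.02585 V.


Step 1: Compute Na*Nd/ni^2 = 6.57e+15 * 6.70e+17 / (1.5e10)^2 = 1.9564e+13
Step 2: ln(1.9564e+13) = 30.6047
Step 3: Vbi = 0.02585 * 30.6047 = 0.791 V

0.791
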